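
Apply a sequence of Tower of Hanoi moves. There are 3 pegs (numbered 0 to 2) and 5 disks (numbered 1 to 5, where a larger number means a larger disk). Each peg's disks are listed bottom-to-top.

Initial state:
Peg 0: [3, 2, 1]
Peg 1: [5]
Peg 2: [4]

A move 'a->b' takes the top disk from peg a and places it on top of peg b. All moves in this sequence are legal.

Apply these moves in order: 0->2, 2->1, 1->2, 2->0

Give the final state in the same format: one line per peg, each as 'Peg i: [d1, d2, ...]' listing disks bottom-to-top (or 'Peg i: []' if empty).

After move 1 (0->2):
Peg 0: [3, 2]
Peg 1: [5]
Peg 2: [4, 1]

After move 2 (2->1):
Peg 0: [3, 2]
Peg 1: [5, 1]
Peg 2: [4]

After move 3 (1->2):
Peg 0: [3, 2]
Peg 1: [5]
Peg 2: [4, 1]

After move 4 (2->0):
Peg 0: [3, 2, 1]
Peg 1: [5]
Peg 2: [4]

Answer: Peg 0: [3, 2, 1]
Peg 1: [5]
Peg 2: [4]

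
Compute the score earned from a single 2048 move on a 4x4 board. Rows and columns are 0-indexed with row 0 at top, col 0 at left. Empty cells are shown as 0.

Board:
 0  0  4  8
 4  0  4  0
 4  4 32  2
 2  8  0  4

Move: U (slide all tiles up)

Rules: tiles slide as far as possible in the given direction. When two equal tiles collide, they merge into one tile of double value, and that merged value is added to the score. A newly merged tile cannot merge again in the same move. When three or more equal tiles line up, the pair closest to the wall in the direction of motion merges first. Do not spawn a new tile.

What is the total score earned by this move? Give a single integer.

Slide up:
col 0: [0, 4, 4, 2] -> [8, 2, 0, 0]  score +8 (running 8)
col 1: [0, 0, 4, 8] -> [4, 8, 0, 0]  score +0 (running 8)
col 2: [4, 4, 32, 0] -> [8, 32, 0, 0]  score +8 (running 16)
col 3: [8, 0, 2, 4] -> [8, 2, 4, 0]  score +0 (running 16)
Board after move:
 8  4  8  8
 2  8 32  2
 0  0  0  4
 0  0  0  0

Answer: 16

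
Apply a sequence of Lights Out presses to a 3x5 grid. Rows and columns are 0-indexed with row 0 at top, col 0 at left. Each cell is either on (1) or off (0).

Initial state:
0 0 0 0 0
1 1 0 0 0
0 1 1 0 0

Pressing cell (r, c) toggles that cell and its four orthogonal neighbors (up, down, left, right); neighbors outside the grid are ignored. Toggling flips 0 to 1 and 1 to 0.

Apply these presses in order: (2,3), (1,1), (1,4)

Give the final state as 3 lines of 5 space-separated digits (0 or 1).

After press 1 at (2,3):
0 0 0 0 0
1 1 0 1 0
0 1 0 1 1

After press 2 at (1,1):
0 1 0 0 0
0 0 1 1 0
0 0 0 1 1

After press 3 at (1,4):
0 1 0 0 1
0 0 1 0 1
0 0 0 1 0

Answer: 0 1 0 0 1
0 0 1 0 1
0 0 0 1 0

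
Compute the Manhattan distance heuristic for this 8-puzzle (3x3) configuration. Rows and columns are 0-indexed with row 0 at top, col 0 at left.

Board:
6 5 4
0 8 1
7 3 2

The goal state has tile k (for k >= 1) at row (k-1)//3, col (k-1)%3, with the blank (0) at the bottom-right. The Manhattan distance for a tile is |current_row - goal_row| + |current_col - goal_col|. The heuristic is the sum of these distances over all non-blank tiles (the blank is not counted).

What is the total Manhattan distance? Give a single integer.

Tile 6: at (0,0), goal (1,2), distance |0-1|+|0-2| = 3
Tile 5: at (0,1), goal (1,1), distance |0-1|+|1-1| = 1
Tile 4: at (0,2), goal (1,0), distance |0-1|+|2-0| = 3
Tile 8: at (1,1), goal (2,1), distance |1-2|+|1-1| = 1
Tile 1: at (1,2), goal (0,0), distance |1-0|+|2-0| = 3
Tile 7: at (2,0), goal (2,0), distance |2-2|+|0-0| = 0
Tile 3: at (2,1), goal (0,2), distance |2-0|+|1-2| = 3
Tile 2: at (2,2), goal (0,1), distance |2-0|+|2-1| = 3
Sum: 3 + 1 + 3 + 1 + 3 + 0 + 3 + 3 = 17

Answer: 17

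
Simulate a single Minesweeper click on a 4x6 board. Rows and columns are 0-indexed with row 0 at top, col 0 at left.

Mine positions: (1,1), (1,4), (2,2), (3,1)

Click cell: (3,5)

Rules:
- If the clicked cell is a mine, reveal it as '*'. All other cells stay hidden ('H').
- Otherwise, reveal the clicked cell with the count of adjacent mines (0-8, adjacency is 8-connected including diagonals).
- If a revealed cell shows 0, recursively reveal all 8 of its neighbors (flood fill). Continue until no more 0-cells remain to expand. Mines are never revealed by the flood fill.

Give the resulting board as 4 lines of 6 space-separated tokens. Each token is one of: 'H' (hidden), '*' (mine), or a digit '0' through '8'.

H H H H H H
H H H H H H
H H H 2 1 1
H H H 1 0 0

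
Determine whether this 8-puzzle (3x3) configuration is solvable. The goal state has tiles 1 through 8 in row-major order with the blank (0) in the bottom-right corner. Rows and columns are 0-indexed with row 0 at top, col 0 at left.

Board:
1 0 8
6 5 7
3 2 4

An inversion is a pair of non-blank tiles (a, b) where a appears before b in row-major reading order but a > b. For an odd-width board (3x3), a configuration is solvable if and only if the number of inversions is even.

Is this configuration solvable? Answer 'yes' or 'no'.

Inversions (pairs i<j in row-major order where tile[i] > tile[j] > 0): 17
17 is odd, so the puzzle is not solvable.

Answer: no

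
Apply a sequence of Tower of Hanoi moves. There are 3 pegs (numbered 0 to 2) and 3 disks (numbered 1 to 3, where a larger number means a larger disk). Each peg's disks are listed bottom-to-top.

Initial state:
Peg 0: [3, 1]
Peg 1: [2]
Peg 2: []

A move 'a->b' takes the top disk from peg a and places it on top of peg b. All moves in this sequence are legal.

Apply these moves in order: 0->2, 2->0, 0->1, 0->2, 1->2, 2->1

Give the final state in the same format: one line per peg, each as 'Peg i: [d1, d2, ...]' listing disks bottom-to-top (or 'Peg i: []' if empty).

After move 1 (0->2):
Peg 0: [3]
Peg 1: [2]
Peg 2: [1]

After move 2 (2->0):
Peg 0: [3, 1]
Peg 1: [2]
Peg 2: []

After move 3 (0->1):
Peg 0: [3]
Peg 1: [2, 1]
Peg 2: []

After move 4 (0->2):
Peg 0: []
Peg 1: [2, 1]
Peg 2: [3]

After move 5 (1->2):
Peg 0: []
Peg 1: [2]
Peg 2: [3, 1]

After move 6 (2->1):
Peg 0: []
Peg 1: [2, 1]
Peg 2: [3]

Answer: Peg 0: []
Peg 1: [2, 1]
Peg 2: [3]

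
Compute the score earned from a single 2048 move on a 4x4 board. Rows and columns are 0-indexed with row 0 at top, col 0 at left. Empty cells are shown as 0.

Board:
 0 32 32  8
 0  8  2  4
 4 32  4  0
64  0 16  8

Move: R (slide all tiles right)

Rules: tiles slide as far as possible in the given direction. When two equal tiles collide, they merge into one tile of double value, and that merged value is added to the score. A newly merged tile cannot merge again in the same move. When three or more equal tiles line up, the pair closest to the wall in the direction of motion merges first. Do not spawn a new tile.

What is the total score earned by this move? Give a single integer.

Slide right:
row 0: [0, 32, 32, 8] -> [0, 0, 64, 8]  score +64 (running 64)
row 1: [0, 8, 2, 4] -> [0, 8, 2, 4]  score +0 (running 64)
row 2: [4, 32, 4, 0] -> [0, 4, 32, 4]  score +0 (running 64)
row 3: [64, 0, 16, 8] -> [0, 64, 16, 8]  score +0 (running 64)
Board after move:
 0  0 64  8
 0  8  2  4
 0  4 32  4
 0 64 16  8

Answer: 64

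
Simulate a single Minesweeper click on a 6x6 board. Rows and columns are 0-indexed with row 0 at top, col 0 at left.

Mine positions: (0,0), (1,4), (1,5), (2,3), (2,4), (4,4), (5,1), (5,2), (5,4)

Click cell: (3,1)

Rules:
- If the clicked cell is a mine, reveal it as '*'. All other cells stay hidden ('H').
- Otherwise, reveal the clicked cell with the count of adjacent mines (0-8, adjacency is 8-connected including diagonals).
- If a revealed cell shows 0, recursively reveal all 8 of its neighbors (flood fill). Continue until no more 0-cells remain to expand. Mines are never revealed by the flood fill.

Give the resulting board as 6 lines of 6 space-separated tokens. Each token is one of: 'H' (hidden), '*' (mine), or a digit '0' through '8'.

H H H H H H
1 1 1 H H H
0 0 1 H H H
0 0 1 H H H
1 2 2 H H H
H H H H H H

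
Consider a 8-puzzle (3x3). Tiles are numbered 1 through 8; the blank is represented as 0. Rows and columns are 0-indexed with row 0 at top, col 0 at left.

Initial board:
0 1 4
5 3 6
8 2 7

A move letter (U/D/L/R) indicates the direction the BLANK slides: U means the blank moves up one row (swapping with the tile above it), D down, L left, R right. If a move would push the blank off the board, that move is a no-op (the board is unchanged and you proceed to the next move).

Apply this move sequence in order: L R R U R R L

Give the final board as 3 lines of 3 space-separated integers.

Answer: 1 0 4
5 3 6
8 2 7

Derivation:
After move 1 (L):
0 1 4
5 3 6
8 2 7

After move 2 (R):
1 0 4
5 3 6
8 2 7

After move 3 (R):
1 4 0
5 3 6
8 2 7

After move 4 (U):
1 4 0
5 3 6
8 2 7

After move 5 (R):
1 4 0
5 3 6
8 2 7

After move 6 (R):
1 4 0
5 3 6
8 2 7

After move 7 (L):
1 0 4
5 3 6
8 2 7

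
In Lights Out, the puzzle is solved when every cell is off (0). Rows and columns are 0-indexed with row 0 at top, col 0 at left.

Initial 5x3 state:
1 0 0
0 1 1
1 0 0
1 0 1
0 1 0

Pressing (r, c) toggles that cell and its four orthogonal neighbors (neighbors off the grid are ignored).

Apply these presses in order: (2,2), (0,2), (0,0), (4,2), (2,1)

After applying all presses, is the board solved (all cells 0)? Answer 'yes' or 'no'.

After press 1 at (2,2):
1 0 0
0 1 0
1 1 1
1 0 0
0 1 0

After press 2 at (0,2):
1 1 1
0 1 1
1 1 1
1 0 0
0 1 0

After press 3 at (0,0):
0 0 1
1 1 1
1 1 1
1 0 0
0 1 0

After press 4 at (4,2):
0 0 1
1 1 1
1 1 1
1 0 1
0 0 1

After press 5 at (2,1):
0 0 1
1 0 1
0 0 0
1 1 1
0 0 1

Lights still on: 7

Answer: no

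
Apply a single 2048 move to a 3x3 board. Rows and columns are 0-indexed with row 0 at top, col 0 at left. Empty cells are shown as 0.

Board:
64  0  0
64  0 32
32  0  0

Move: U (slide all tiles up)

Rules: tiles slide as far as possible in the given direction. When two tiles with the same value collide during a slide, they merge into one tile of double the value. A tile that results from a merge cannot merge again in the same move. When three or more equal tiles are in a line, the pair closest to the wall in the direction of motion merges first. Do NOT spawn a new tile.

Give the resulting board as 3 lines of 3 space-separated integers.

Slide up:
col 0: [64, 64, 32] -> [128, 32, 0]
col 1: [0, 0, 0] -> [0, 0, 0]
col 2: [0, 32, 0] -> [32, 0, 0]

Answer: 128   0  32
 32   0   0
  0   0   0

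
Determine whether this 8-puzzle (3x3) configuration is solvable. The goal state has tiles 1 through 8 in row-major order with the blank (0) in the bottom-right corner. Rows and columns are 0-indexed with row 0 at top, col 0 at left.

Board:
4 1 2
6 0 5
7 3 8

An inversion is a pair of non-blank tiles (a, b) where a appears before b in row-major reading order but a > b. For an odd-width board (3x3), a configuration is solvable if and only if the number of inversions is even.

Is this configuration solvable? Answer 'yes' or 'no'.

Inversions (pairs i<j in row-major order where tile[i] > tile[j] > 0): 7
7 is odd, so the puzzle is not solvable.

Answer: no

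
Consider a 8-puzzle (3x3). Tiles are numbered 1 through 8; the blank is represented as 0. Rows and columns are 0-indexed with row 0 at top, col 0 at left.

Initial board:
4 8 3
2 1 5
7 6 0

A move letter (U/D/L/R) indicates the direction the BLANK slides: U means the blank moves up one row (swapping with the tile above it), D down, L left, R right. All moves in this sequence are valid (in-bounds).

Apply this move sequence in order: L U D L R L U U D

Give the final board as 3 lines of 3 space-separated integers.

After move 1 (L):
4 8 3
2 1 5
7 0 6

After move 2 (U):
4 8 3
2 0 5
7 1 6

After move 3 (D):
4 8 3
2 1 5
7 0 6

After move 4 (L):
4 8 3
2 1 5
0 7 6

After move 5 (R):
4 8 3
2 1 5
7 0 6

After move 6 (L):
4 8 3
2 1 5
0 7 6

After move 7 (U):
4 8 3
0 1 5
2 7 6

After move 8 (U):
0 8 3
4 1 5
2 7 6

After move 9 (D):
4 8 3
0 1 5
2 7 6

Answer: 4 8 3
0 1 5
2 7 6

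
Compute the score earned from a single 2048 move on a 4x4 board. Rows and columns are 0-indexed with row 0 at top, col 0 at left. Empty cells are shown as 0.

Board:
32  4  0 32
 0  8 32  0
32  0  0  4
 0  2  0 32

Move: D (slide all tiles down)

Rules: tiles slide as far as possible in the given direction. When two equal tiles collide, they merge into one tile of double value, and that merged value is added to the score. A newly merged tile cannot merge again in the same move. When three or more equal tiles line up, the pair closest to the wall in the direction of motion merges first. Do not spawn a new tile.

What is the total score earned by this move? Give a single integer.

Slide down:
col 0: [32, 0, 32, 0] -> [0, 0, 0, 64]  score +64 (running 64)
col 1: [4, 8, 0, 2] -> [0, 4, 8, 2]  score +0 (running 64)
col 2: [0, 32, 0, 0] -> [0, 0, 0, 32]  score +0 (running 64)
col 3: [32, 0, 4, 32] -> [0, 32, 4, 32]  score +0 (running 64)
Board after move:
 0  0  0  0
 0  4  0 32
 0  8  0  4
64  2 32 32

Answer: 64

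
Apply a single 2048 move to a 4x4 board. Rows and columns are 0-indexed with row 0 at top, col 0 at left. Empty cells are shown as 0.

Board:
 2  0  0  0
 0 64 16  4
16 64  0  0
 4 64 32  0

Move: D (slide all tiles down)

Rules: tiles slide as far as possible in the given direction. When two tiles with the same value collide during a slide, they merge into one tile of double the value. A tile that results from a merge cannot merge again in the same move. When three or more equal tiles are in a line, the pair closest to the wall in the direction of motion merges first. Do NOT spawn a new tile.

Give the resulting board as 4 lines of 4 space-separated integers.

Slide down:
col 0: [2, 0, 16, 4] -> [0, 2, 16, 4]
col 1: [0, 64, 64, 64] -> [0, 0, 64, 128]
col 2: [0, 16, 0, 32] -> [0, 0, 16, 32]
col 3: [0, 4, 0, 0] -> [0, 0, 0, 4]

Answer:   0   0   0   0
  2   0   0   0
 16  64  16   0
  4 128  32   4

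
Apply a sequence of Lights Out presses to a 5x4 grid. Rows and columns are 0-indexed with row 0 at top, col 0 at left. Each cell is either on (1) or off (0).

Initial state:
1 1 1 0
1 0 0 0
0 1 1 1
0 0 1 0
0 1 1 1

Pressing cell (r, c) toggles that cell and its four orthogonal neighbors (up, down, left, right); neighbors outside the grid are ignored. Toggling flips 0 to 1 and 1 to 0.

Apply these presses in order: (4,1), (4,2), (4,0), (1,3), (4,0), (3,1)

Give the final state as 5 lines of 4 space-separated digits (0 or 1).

After press 1 at (4,1):
1 1 1 0
1 0 0 0
0 1 1 1
0 1 1 0
1 0 0 1

After press 2 at (4,2):
1 1 1 0
1 0 0 0
0 1 1 1
0 1 0 0
1 1 1 0

After press 3 at (4,0):
1 1 1 0
1 0 0 0
0 1 1 1
1 1 0 0
0 0 1 0

After press 4 at (1,3):
1 1 1 1
1 0 1 1
0 1 1 0
1 1 0 0
0 0 1 0

After press 5 at (4,0):
1 1 1 1
1 0 1 1
0 1 1 0
0 1 0 0
1 1 1 0

After press 6 at (3,1):
1 1 1 1
1 0 1 1
0 0 1 0
1 0 1 0
1 0 1 0

Answer: 1 1 1 1
1 0 1 1
0 0 1 0
1 0 1 0
1 0 1 0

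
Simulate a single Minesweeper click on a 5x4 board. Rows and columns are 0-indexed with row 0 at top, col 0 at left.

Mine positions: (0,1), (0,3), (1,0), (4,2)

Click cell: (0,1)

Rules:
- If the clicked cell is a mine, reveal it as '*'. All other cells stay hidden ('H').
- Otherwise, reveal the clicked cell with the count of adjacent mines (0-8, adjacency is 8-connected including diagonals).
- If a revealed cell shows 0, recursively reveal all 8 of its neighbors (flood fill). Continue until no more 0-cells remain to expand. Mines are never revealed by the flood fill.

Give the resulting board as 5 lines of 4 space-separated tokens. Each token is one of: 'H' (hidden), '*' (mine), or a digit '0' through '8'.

H * H H
H H H H
H H H H
H H H H
H H H H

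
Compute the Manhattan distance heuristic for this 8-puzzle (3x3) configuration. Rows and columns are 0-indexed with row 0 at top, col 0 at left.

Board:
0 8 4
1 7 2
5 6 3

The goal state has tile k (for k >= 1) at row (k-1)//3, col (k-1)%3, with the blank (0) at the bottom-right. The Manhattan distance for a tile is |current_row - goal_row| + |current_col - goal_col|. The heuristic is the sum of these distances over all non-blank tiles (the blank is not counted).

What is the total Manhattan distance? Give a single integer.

Tile 8: at (0,1), goal (2,1), distance |0-2|+|1-1| = 2
Tile 4: at (0,2), goal (1,0), distance |0-1|+|2-0| = 3
Tile 1: at (1,0), goal (0,0), distance |1-0|+|0-0| = 1
Tile 7: at (1,1), goal (2,0), distance |1-2|+|1-0| = 2
Tile 2: at (1,2), goal (0,1), distance |1-0|+|2-1| = 2
Tile 5: at (2,0), goal (1,1), distance |2-1|+|0-1| = 2
Tile 6: at (2,1), goal (1,2), distance |2-1|+|1-2| = 2
Tile 3: at (2,2), goal (0,2), distance |2-0|+|2-2| = 2
Sum: 2 + 3 + 1 + 2 + 2 + 2 + 2 + 2 = 16

Answer: 16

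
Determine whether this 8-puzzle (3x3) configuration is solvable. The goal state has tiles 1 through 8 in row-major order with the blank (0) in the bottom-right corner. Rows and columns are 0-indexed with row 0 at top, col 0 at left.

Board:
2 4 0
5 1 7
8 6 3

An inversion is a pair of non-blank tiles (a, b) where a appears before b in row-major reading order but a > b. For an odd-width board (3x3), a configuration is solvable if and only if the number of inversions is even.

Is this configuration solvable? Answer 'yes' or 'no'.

Answer: yes

Derivation:
Inversions (pairs i<j in row-major order where tile[i] > tile[j] > 0): 10
10 is even, so the puzzle is solvable.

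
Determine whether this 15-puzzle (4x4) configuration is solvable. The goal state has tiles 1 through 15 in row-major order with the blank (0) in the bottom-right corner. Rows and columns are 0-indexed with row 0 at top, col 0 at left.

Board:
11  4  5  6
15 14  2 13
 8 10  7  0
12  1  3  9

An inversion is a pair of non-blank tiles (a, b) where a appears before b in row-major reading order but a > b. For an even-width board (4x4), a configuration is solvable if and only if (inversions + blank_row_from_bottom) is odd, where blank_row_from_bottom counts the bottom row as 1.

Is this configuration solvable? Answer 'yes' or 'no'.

Inversions: 58
Blank is in row 2 (0-indexed from top), which is row 2 counting from the bottom (bottom = 1).
58 + 2 = 60, which is even, so the puzzle is not solvable.

Answer: no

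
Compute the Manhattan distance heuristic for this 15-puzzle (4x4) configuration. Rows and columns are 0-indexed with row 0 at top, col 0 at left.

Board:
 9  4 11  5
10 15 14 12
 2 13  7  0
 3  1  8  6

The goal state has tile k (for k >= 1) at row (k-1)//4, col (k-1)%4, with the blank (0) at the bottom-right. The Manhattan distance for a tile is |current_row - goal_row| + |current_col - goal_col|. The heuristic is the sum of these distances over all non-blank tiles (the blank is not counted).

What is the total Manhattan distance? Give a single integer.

Answer: 41

Derivation:
Tile 9: (0,0)->(2,0) = 2
Tile 4: (0,1)->(0,3) = 2
Tile 11: (0,2)->(2,2) = 2
Tile 5: (0,3)->(1,0) = 4
Tile 10: (1,0)->(2,1) = 2
Tile 15: (1,1)->(3,2) = 3
Tile 14: (1,2)->(3,1) = 3
Tile 12: (1,3)->(2,3) = 1
Tile 2: (2,0)->(0,1) = 3
Tile 13: (2,1)->(3,0) = 2
Tile 7: (2,2)->(1,2) = 1
Tile 3: (3,0)->(0,2) = 5
Tile 1: (3,1)->(0,0) = 4
Tile 8: (3,2)->(1,3) = 3
Tile 6: (3,3)->(1,1) = 4
Sum: 2 + 2 + 2 + 4 + 2 + 3 + 3 + 1 + 3 + 2 + 1 + 5 + 4 + 3 + 4 = 41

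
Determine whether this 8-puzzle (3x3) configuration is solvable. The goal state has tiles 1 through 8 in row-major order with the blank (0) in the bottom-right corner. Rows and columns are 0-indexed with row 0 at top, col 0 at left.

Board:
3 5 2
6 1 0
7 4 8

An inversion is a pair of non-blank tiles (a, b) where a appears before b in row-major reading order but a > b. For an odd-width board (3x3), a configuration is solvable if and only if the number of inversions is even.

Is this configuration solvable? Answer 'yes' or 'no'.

Inversions (pairs i<j in row-major order where tile[i] > tile[j] > 0): 9
9 is odd, so the puzzle is not solvable.

Answer: no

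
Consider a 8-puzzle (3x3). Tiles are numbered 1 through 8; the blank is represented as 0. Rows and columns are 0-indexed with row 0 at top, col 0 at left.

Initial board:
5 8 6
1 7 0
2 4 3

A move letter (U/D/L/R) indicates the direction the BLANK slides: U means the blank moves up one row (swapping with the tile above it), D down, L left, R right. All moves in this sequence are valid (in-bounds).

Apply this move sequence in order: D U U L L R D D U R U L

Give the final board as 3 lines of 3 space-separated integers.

After move 1 (D):
5 8 6
1 7 3
2 4 0

After move 2 (U):
5 8 6
1 7 0
2 4 3

After move 3 (U):
5 8 0
1 7 6
2 4 3

After move 4 (L):
5 0 8
1 7 6
2 4 3

After move 5 (L):
0 5 8
1 7 6
2 4 3

After move 6 (R):
5 0 8
1 7 6
2 4 3

After move 7 (D):
5 7 8
1 0 6
2 4 3

After move 8 (D):
5 7 8
1 4 6
2 0 3

After move 9 (U):
5 7 8
1 0 6
2 4 3

After move 10 (R):
5 7 8
1 6 0
2 4 3

After move 11 (U):
5 7 0
1 6 8
2 4 3

After move 12 (L):
5 0 7
1 6 8
2 4 3

Answer: 5 0 7
1 6 8
2 4 3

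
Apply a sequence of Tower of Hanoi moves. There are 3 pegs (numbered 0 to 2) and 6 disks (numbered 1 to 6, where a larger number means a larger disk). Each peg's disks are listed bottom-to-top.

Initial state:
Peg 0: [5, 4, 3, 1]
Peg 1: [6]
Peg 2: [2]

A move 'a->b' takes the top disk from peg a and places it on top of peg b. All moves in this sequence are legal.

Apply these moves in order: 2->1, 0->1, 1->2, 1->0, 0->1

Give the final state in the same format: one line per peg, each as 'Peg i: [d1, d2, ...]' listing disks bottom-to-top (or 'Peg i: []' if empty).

After move 1 (2->1):
Peg 0: [5, 4, 3, 1]
Peg 1: [6, 2]
Peg 2: []

After move 2 (0->1):
Peg 0: [5, 4, 3]
Peg 1: [6, 2, 1]
Peg 2: []

After move 3 (1->2):
Peg 0: [5, 4, 3]
Peg 1: [6, 2]
Peg 2: [1]

After move 4 (1->0):
Peg 0: [5, 4, 3, 2]
Peg 1: [6]
Peg 2: [1]

After move 5 (0->1):
Peg 0: [5, 4, 3]
Peg 1: [6, 2]
Peg 2: [1]

Answer: Peg 0: [5, 4, 3]
Peg 1: [6, 2]
Peg 2: [1]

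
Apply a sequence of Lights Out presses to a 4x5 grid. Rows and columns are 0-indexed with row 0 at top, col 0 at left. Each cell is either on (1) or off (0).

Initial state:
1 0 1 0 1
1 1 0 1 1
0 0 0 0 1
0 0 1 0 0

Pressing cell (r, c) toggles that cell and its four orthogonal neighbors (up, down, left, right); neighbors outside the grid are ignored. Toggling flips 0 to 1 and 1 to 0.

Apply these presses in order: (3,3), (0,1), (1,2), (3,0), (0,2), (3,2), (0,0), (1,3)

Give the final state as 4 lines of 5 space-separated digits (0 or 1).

Answer: 1 1 0 0 1
0 1 1 1 0
1 0 0 0 1
1 0 1 0 1

Derivation:
After press 1 at (3,3):
1 0 1 0 1
1 1 0 1 1
0 0 0 1 1
0 0 0 1 1

After press 2 at (0,1):
0 1 0 0 1
1 0 0 1 1
0 0 0 1 1
0 0 0 1 1

After press 3 at (1,2):
0 1 1 0 1
1 1 1 0 1
0 0 1 1 1
0 0 0 1 1

After press 4 at (3,0):
0 1 1 0 1
1 1 1 0 1
1 0 1 1 1
1 1 0 1 1

After press 5 at (0,2):
0 0 0 1 1
1 1 0 0 1
1 0 1 1 1
1 1 0 1 1

After press 6 at (3,2):
0 0 0 1 1
1 1 0 0 1
1 0 0 1 1
1 0 1 0 1

After press 7 at (0,0):
1 1 0 1 1
0 1 0 0 1
1 0 0 1 1
1 0 1 0 1

After press 8 at (1,3):
1 1 0 0 1
0 1 1 1 0
1 0 0 0 1
1 0 1 0 1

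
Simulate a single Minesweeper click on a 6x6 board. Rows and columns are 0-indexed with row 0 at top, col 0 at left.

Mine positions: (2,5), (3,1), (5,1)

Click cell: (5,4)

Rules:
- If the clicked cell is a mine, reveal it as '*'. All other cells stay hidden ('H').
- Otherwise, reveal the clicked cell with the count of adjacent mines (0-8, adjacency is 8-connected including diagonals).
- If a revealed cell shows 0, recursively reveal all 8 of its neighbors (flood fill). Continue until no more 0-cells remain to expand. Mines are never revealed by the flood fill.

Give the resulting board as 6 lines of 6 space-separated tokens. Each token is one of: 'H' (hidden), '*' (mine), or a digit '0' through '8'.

0 0 0 0 0 0
0 0 0 0 1 1
1 1 1 0 1 H
H H 1 0 1 1
H H 2 0 0 0
H H 1 0 0 0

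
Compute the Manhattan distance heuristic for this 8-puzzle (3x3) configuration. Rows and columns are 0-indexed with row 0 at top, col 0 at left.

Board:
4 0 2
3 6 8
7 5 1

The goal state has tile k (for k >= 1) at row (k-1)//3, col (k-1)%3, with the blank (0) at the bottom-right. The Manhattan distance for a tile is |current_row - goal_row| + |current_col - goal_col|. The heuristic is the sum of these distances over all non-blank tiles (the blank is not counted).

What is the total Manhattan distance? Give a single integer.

Answer: 13

Derivation:
Tile 4: (0,0)->(1,0) = 1
Tile 2: (0,2)->(0,1) = 1
Tile 3: (1,0)->(0,2) = 3
Tile 6: (1,1)->(1,2) = 1
Tile 8: (1,2)->(2,1) = 2
Tile 7: (2,0)->(2,0) = 0
Tile 5: (2,1)->(1,1) = 1
Tile 1: (2,2)->(0,0) = 4
Sum: 1 + 1 + 3 + 1 + 2 + 0 + 1 + 4 = 13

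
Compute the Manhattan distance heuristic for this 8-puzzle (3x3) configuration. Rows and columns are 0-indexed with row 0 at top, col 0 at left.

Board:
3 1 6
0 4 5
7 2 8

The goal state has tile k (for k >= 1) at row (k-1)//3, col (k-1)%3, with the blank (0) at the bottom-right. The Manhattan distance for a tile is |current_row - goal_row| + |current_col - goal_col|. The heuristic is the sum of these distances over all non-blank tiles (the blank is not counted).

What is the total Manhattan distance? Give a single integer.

Tile 3: (0,0)->(0,2) = 2
Tile 1: (0,1)->(0,0) = 1
Tile 6: (0,2)->(1,2) = 1
Tile 4: (1,1)->(1,0) = 1
Tile 5: (1,2)->(1,1) = 1
Tile 7: (2,0)->(2,0) = 0
Tile 2: (2,1)->(0,1) = 2
Tile 8: (2,2)->(2,1) = 1
Sum: 2 + 1 + 1 + 1 + 1 + 0 + 2 + 1 = 9

Answer: 9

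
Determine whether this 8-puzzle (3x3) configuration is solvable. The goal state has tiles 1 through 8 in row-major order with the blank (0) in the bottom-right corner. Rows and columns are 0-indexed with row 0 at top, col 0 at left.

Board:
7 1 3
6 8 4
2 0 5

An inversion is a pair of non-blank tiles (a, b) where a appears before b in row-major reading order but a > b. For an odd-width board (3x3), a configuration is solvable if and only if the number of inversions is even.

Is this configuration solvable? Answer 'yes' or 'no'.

Answer: yes

Derivation:
Inversions (pairs i<j in row-major order where tile[i] > tile[j] > 0): 14
14 is even, so the puzzle is solvable.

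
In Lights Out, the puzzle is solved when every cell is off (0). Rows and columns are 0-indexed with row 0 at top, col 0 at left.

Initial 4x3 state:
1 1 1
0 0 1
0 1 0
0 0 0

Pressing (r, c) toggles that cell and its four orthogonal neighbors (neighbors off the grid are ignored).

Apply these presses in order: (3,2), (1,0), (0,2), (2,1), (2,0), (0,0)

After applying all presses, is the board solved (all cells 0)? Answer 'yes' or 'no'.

Answer: no

Derivation:
After press 1 at (3,2):
1 1 1
0 0 1
0 1 1
0 1 1

After press 2 at (1,0):
0 1 1
1 1 1
1 1 1
0 1 1

After press 3 at (0,2):
0 0 0
1 1 0
1 1 1
0 1 1

After press 4 at (2,1):
0 0 0
1 0 0
0 0 0
0 0 1

After press 5 at (2,0):
0 0 0
0 0 0
1 1 0
1 0 1

After press 6 at (0,0):
1 1 0
1 0 0
1 1 0
1 0 1

Lights still on: 7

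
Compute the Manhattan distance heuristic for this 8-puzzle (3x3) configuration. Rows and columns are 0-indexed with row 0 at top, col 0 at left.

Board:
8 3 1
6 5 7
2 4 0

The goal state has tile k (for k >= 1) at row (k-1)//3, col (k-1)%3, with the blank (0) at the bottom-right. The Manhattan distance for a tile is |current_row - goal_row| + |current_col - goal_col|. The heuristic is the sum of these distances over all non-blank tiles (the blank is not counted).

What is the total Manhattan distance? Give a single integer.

Tile 8: at (0,0), goal (2,1), distance |0-2|+|0-1| = 3
Tile 3: at (0,1), goal (0,2), distance |0-0|+|1-2| = 1
Tile 1: at (0,2), goal (0,0), distance |0-0|+|2-0| = 2
Tile 6: at (1,0), goal (1,2), distance |1-1|+|0-2| = 2
Tile 5: at (1,1), goal (1,1), distance |1-1|+|1-1| = 0
Tile 7: at (1,2), goal (2,0), distance |1-2|+|2-0| = 3
Tile 2: at (2,0), goal (0,1), distance |2-0|+|0-1| = 3
Tile 4: at (2,1), goal (1,0), distance |2-1|+|1-0| = 2
Sum: 3 + 1 + 2 + 2 + 0 + 3 + 3 + 2 = 16

Answer: 16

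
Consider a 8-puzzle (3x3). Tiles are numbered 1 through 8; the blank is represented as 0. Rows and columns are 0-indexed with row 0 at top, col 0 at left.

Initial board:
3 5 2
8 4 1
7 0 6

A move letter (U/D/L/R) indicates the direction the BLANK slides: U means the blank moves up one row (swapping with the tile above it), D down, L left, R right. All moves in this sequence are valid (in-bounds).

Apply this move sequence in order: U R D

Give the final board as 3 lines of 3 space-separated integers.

Answer: 3 5 2
8 1 6
7 4 0

Derivation:
After move 1 (U):
3 5 2
8 0 1
7 4 6

After move 2 (R):
3 5 2
8 1 0
7 4 6

After move 3 (D):
3 5 2
8 1 6
7 4 0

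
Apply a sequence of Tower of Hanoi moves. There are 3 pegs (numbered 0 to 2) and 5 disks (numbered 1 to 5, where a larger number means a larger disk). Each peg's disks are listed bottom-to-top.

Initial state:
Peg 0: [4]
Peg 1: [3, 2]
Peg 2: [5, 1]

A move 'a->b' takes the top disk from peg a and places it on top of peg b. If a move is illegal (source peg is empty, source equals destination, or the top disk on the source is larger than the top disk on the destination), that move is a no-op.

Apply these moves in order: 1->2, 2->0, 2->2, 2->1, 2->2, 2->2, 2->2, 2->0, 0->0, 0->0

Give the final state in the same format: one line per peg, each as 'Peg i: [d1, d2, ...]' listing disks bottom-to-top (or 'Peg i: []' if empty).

After move 1 (1->2):
Peg 0: [4]
Peg 1: [3, 2]
Peg 2: [5, 1]

After move 2 (2->0):
Peg 0: [4, 1]
Peg 1: [3, 2]
Peg 2: [5]

After move 3 (2->2):
Peg 0: [4, 1]
Peg 1: [3, 2]
Peg 2: [5]

After move 4 (2->1):
Peg 0: [4, 1]
Peg 1: [3, 2]
Peg 2: [5]

After move 5 (2->2):
Peg 0: [4, 1]
Peg 1: [3, 2]
Peg 2: [5]

After move 6 (2->2):
Peg 0: [4, 1]
Peg 1: [3, 2]
Peg 2: [5]

After move 7 (2->2):
Peg 0: [4, 1]
Peg 1: [3, 2]
Peg 2: [5]

After move 8 (2->0):
Peg 0: [4, 1]
Peg 1: [3, 2]
Peg 2: [5]

After move 9 (0->0):
Peg 0: [4, 1]
Peg 1: [3, 2]
Peg 2: [5]

After move 10 (0->0):
Peg 0: [4, 1]
Peg 1: [3, 2]
Peg 2: [5]

Answer: Peg 0: [4, 1]
Peg 1: [3, 2]
Peg 2: [5]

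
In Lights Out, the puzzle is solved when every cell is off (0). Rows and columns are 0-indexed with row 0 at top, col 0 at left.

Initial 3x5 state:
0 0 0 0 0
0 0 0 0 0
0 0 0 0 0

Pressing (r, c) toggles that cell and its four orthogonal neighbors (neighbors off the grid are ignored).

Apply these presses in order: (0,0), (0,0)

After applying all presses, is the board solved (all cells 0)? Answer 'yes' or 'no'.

Answer: yes

Derivation:
After press 1 at (0,0):
1 1 0 0 0
1 0 0 0 0
0 0 0 0 0

After press 2 at (0,0):
0 0 0 0 0
0 0 0 0 0
0 0 0 0 0

Lights still on: 0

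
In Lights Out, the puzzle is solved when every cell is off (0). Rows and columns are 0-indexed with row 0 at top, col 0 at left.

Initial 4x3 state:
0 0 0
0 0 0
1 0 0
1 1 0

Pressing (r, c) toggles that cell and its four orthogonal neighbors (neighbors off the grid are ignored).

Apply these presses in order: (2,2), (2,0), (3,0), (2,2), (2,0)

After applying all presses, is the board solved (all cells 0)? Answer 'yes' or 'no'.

Answer: yes

Derivation:
After press 1 at (2,2):
0 0 0
0 0 1
1 1 1
1 1 1

After press 2 at (2,0):
0 0 0
1 0 1
0 0 1
0 1 1

After press 3 at (3,0):
0 0 0
1 0 1
1 0 1
1 0 1

After press 4 at (2,2):
0 0 0
1 0 0
1 1 0
1 0 0

After press 5 at (2,0):
0 0 0
0 0 0
0 0 0
0 0 0

Lights still on: 0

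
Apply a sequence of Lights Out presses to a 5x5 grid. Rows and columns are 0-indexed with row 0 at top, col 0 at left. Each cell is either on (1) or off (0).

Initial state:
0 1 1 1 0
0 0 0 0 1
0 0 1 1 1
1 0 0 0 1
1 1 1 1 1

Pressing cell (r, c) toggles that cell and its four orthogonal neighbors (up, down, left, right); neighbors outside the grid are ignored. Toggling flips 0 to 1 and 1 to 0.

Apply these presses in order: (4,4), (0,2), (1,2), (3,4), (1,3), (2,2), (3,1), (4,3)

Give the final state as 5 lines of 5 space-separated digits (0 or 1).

After press 1 at (4,4):
0 1 1 1 0
0 0 0 0 1
0 0 1 1 1
1 0 0 0 0
1 1 1 0 0

After press 2 at (0,2):
0 0 0 0 0
0 0 1 0 1
0 0 1 1 1
1 0 0 0 0
1 1 1 0 0

After press 3 at (1,2):
0 0 1 0 0
0 1 0 1 1
0 0 0 1 1
1 0 0 0 0
1 1 1 0 0

After press 4 at (3,4):
0 0 1 0 0
0 1 0 1 1
0 0 0 1 0
1 0 0 1 1
1 1 1 0 1

After press 5 at (1,3):
0 0 1 1 0
0 1 1 0 0
0 0 0 0 0
1 0 0 1 1
1 1 1 0 1

After press 6 at (2,2):
0 0 1 1 0
0 1 0 0 0
0 1 1 1 0
1 0 1 1 1
1 1 1 0 1

After press 7 at (3,1):
0 0 1 1 0
0 1 0 0 0
0 0 1 1 0
0 1 0 1 1
1 0 1 0 1

After press 8 at (4,3):
0 0 1 1 0
0 1 0 0 0
0 0 1 1 0
0 1 0 0 1
1 0 0 1 0

Answer: 0 0 1 1 0
0 1 0 0 0
0 0 1 1 0
0 1 0 0 1
1 0 0 1 0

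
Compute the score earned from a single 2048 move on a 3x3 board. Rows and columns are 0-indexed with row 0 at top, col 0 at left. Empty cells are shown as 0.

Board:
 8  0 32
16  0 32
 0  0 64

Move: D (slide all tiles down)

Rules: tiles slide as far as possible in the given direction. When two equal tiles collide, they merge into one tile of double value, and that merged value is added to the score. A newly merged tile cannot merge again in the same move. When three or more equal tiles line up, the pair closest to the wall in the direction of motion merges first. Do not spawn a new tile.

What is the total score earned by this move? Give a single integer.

Answer: 64

Derivation:
Slide down:
col 0: [8, 16, 0] -> [0, 8, 16]  score +0 (running 0)
col 1: [0, 0, 0] -> [0, 0, 0]  score +0 (running 0)
col 2: [32, 32, 64] -> [0, 64, 64]  score +64 (running 64)
Board after move:
 0  0  0
 8  0 64
16  0 64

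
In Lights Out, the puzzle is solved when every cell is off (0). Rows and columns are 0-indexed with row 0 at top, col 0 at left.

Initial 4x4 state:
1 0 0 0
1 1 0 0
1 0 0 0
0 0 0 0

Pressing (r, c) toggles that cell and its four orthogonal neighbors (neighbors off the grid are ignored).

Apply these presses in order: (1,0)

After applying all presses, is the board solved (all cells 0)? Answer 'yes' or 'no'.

After press 1 at (1,0):
0 0 0 0
0 0 0 0
0 0 0 0
0 0 0 0

Lights still on: 0

Answer: yes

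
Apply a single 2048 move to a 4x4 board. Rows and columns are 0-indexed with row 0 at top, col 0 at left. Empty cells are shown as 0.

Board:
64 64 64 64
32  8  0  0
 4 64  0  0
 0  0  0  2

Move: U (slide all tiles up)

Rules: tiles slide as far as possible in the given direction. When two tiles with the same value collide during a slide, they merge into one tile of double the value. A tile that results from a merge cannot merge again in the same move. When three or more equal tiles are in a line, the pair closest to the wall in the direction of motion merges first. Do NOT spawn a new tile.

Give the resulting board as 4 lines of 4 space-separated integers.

Slide up:
col 0: [64, 32, 4, 0] -> [64, 32, 4, 0]
col 1: [64, 8, 64, 0] -> [64, 8, 64, 0]
col 2: [64, 0, 0, 0] -> [64, 0, 0, 0]
col 3: [64, 0, 0, 2] -> [64, 2, 0, 0]

Answer: 64 64 64 64
32  8  0  2
 4 64  0  0
 0  0  0  0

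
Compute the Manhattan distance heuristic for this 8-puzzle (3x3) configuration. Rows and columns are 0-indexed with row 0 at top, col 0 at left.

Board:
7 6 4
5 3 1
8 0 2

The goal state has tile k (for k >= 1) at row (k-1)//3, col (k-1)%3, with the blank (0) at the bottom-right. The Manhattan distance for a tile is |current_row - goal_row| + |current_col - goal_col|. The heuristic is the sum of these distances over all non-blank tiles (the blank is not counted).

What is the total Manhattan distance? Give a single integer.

Tile 7: at (0,0), goal (2,0), distance |0-2|+|0-0| = 2
Tile 6: at (0,1), goal (1,2), distance |0-1|+|1-2| = 2
Tile 4: at (0,2), goal (1,0), distance |0-1|+|2-0| = 3
Tile 5: at (1,0), goal (1,1), distance |1-1|+|0-1| = 1
Tile 3: at (1,1), goal (0,2), distance |1-0|+|1-2| = 2
Tile 1: at (1,2), goal (0,0), distance |1-0|+|2-0| = 3
Tile 8: at (2,0), goal (2,1), distance |2-2|+|0-1| = 1
Tile 2: at (2,2), goal (0,1), distance |2-0|+|2-1| = 3
Sum: 2 + 2 + 3 + 1 + 2 + 3 + 1 + 3 = 17

Answer: 17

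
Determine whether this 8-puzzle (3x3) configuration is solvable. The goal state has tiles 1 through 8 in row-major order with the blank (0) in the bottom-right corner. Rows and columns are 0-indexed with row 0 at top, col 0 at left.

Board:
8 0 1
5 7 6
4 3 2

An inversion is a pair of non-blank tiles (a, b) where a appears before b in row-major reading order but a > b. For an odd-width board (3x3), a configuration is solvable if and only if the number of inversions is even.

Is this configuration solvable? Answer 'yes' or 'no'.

Inversions (pairs i<j in row-major order where tile[i] > tile[j] > 0): 20
20 is even, so the puzzle is solvable.

Answer: yes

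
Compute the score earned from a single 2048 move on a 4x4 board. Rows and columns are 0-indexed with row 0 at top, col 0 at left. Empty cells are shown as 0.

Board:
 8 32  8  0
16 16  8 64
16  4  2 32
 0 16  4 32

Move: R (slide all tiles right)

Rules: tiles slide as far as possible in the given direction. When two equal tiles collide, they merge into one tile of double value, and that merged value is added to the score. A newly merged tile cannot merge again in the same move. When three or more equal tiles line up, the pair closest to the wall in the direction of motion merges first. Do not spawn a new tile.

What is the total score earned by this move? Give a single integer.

Answer: 32

Derivation:
Slide right:
row 0: [8, 32, 8, 0] -> [0, 8, 32, 8]  score +0 (running 0)
row 1: [16, 16, 8, 64] -> [0, 32, 8, 64]  score +32 (running 32)
row 2: [16, 4, 2, 32] -> [16, 4, 2, 32]  score +0 (running 32)
row 3: [0, 16, 4, 32] -> [0, 16, 4, 32]  score +0 (running 32)
Board after move:
 0  8 32  8
 0 32  8 64
16  4  2 32
 0 16  4 32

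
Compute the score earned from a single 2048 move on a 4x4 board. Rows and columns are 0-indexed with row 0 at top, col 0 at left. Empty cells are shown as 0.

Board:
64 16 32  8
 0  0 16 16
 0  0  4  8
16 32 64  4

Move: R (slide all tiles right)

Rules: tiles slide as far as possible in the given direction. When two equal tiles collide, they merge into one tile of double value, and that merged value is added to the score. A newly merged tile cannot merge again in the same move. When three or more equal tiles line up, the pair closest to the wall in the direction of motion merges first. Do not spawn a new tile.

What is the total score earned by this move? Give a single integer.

Answer: 32

Derivation:
Slide right:
row 0: [64, 16, 32, 8] -> [64, 16, 32, 8]  score +0 (running 0)
row 1: [0, 0, 16, 16] -> [0, 0, 0, 32]  score +32 (running 32)
row 2: [0, 0, 4, 8] -> [0, 0, 4, 8]  score +0 (running 32)
row 3: [16, 32, 64, 4] -> [16, 32, 64, 4]  score +0 (running 32)
Board after move:
64 16 32  8
 0  0  0 32
 0  0  4  8
16 32 64  4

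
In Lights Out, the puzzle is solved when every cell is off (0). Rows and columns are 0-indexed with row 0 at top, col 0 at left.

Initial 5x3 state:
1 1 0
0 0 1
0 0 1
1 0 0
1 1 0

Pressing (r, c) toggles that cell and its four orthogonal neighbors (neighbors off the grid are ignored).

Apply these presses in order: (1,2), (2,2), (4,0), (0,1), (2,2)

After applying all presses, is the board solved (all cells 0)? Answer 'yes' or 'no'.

Answer: yes

Derivation:
After press 1 at (1,2):
1 1 1
0 1 0
0 0 0
1 0 0
1 1 0

After press 2 at (2,2):
1 1 1
0 1 1
0 1 1
1 0 1
1 1 0

After press 3 at (4,0):
1 1 1
0 1 1
0 1 1
0 0 1
0 0 0

After press 4 at (0,1):
0 0 0
0 0 1
0 1 1
0 0 1
0 0 0

After press 5 at (2,2):
0 0 0
0 0 0
0 0 0
0 0 0
0 0 0

Lights still on: 0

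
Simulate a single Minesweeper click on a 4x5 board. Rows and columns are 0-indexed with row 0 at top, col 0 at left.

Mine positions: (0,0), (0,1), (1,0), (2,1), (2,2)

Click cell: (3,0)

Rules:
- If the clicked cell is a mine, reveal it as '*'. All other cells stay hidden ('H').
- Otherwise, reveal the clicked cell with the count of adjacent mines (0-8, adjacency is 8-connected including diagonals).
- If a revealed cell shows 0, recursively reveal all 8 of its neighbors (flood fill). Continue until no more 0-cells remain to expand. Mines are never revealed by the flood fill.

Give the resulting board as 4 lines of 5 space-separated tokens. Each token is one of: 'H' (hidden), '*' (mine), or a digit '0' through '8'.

H H H H H
H H H H H
H H H H H
1 H H H H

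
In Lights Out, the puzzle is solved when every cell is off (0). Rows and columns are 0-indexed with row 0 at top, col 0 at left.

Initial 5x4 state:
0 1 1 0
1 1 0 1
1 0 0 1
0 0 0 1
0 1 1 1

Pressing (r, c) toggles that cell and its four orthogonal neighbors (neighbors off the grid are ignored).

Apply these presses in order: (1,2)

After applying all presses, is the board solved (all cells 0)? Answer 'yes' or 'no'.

After press 1 at (1,2):
0 1 0 0
1 0 1 0
1 0 1 1
0 0 0 1
0 1 1 1

Lights still on: 10

Answer: no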